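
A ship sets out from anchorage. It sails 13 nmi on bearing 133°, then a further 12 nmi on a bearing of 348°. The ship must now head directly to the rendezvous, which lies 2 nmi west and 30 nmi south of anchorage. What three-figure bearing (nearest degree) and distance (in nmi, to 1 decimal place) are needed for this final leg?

195°, 34.1 nmi

Leg 1 (133°, 13 nmi): east 13 sin 133° = 9.51, north 13 cos 133° = -8.87
Leg 2 (348°, 12 nmi): east 12 sin 348° = -2.49, north 12 cos 348° = 11.74
Current position: (7.01, 2.87). Target: (-2, -30). Remaining: Δeast = -9.01, Δnorth = -32.87.
Bearing = atan2(-9.01, -32.87) mod 360° = 195.33°; distance = √((-9.01)² + (-32.87)²) = 34.085 nmi.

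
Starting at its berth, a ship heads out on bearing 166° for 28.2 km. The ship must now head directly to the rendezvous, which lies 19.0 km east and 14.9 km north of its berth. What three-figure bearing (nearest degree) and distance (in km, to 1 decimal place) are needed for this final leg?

Leg 1 (166°, 28.2 km): east 28.2 sin 166° = 6.82, north 28.2 cos 166° = -27.36
Current position: (6.82, -27.36). Target: (19.0, 14.9). Remaining: Δeast = 12.18, Δnorth = 42.26.
Bearing = atan2(12.18, 42.26) mod 360° = 16.07°; distance = √((12.18)² + (42.26)²) = 43.982 km.

016°, 44.0 km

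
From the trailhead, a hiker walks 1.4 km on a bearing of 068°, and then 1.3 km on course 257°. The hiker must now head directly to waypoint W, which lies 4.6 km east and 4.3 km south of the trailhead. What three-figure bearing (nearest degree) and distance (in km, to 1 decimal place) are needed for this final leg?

135°, 6.4 km

Leg 1 (068°, 1.4 km): east 1.4 sin 68° = 1.30, north 1.4 cos 68° = 0.52
Leg 2 (257°, 1.3 km): east 1.3 sin 257° = -1.27, north 1.3 cos 257° = -0.29
Current position: (0.03, 0.23). Target: (4.6, -4.3). Remaining: Δeast = 4.57, Δnorth = -4.53.
Bearing = atan2(4.57, -4.53) mod 360° = 134.77°; distance = √((4.57)² + (-4.53)²) = 6.435 km.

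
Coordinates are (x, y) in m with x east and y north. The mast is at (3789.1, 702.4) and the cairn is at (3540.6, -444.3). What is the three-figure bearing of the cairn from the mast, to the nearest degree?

Δeast = 3540.6 − 3789.1 = -248.50; Δnorth = -444.3 − 702.4 = -1146.70.
Bearing = atan2(Δeast, Δnorth) mod 360° = 192.23° ≈ 192°.

192°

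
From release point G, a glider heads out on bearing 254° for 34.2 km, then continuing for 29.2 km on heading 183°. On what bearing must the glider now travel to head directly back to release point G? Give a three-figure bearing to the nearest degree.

042°

Leg 1 (254°, 34.2 km): east 34.2 sin 254° = -32.88, north 34.2 cos 254° = -9.43
Leg 2 (183°, 29.2 km): east 29.2 sin 183° = -1.53, north 29.2 cos 183° = -29.16
Net displacement: -34.40 east, -38.59 north. Direction back to start is (34.40, 38.59): bearing = atan2(34.40, 38.59) mod 360° = 41.72° ≈ 042°.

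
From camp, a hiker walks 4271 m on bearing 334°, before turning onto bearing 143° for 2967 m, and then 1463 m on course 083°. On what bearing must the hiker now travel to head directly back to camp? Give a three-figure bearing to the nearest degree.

Leg 1 (334°, 4271 m): east 4271 sin 334° = -1872.28, north 4271 cos 334° = 3838.75
Leg 2 (143°, 2967 m): east 2967 sin 143° = 1785.59, north 2967 cos 143° = -2369.55
Leg 3 (083°, 1463 m): east 1463 sin 83° = 1452.10, north 1463 cos 83° = 178.29
Net displacement: 1365.40 east, 1647.49 north. Direction back to start is (-1365.40, -1647.49): bearing = atan2(-1365.40, -1647.49) mod 360° = 219.65° ≈ 220°.

220°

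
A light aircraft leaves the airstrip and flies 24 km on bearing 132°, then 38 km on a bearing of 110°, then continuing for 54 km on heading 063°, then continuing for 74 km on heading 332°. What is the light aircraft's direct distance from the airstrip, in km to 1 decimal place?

Leg 1 (132°, 24 km): east 24 sin 132° = 17.84, north 24 cos 132° = -16.06
Leg 2 (110°, 38 km): east 38 sin 110° = 35.71, north 38 cos 110° = -13.00
Leg 3 (063°, 54 km): east 54 sin 63° = 48.11, north 54 cos 63° = 24.52
Leg 4 (332°, 74 km): east 74 sin 332° = -34.74, north 74 cos 332° = 65.34
Net: 66.92 east, 60.80 north. Distance = √((66.92)² + (60.80)²) = 90.412 km.

90.4 km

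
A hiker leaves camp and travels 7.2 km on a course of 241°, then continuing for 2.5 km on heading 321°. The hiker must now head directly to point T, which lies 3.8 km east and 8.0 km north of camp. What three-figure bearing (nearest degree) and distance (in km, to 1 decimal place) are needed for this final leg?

051°, 15.1 km

Leg 1 (241°, 7.2 km): east 7.2 sin 241° = -6.30, north 7.2 cos 241° = -3.49
Leg 2 (321°, 2.5 km): east 2.5 sin 321° = -1.57, north 2.5 cos 321° = 1.94
Current position: (-7.87, -1.55). Target: (3.8, 8.0). Remaining: Δeast = 11.67, Δnorth = 9.55.
Bearing = atan2(11.67, 9.55) mod 360° = 50.71°; distance = √((11.67)² + (9.55)²) = 15.079 km.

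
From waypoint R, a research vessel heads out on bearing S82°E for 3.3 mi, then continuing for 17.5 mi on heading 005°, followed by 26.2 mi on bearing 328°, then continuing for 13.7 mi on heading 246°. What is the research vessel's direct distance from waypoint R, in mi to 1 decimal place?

Leg 1 (S82°E, 3.3 mi): east 3.3 sin 98° = 3.27, north 3.3 cos 98° = -0.46
Leg 2 (005°, 17.5 mi): east 17.5 sin 5° = 1.53, north 17.5 cos 5° = 17.43
Leg 3 (328°, 26.2 mi): east 26.2 sin 328° = -13.88, north 26.2 cos 328° = 22.22
Leg 4 (246°, 13.7 mi): east 13.7 sin 246° = -12.52, north 13.7 cos 246° = -5.57
Net: -21.61 east, 33.62 north. Distance = √((-21.61)² + (33.62)²) = 39.965 mi.

40.0 mi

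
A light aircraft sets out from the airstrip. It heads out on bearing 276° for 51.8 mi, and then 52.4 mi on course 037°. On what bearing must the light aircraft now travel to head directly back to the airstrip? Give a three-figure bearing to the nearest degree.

Leg 1 (276°, 51.8 mi): east 51.8 sin 276° = -51.52, north 51.8 cos 276° = 5.41
Leg 2 (037°, 52.4 mi): east 52.4 sin 37° = 31.54, north 52.4 cos 37° = 41.85
Net displacement: -19.98 east, 47.26 north. Direction back to start is (19.98, -47.26): bearing = atan2(19.98, -47.26) mod 360° = 157.08° ≈ 157°.

157°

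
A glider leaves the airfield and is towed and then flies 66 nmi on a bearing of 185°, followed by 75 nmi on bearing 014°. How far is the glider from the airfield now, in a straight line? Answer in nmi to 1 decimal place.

14.2 nmi

Leg 1 (185°, 66 nmi): east 66 sin 185° = -5.75, north 66 cos 185° = -65.75
Leg 2 (014°, 75 nmi): east 75 sin 14° = 18.14, north 75 cos 14° = 72.77
Net: 12.39 east, 7.02 north. Distance = √((12.39)² + (7.02)²) = 14.244 nmi.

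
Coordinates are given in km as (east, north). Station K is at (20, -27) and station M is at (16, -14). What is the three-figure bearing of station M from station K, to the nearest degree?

Δeast = 16 − 20 = -4.00; Δnorth = -14 − -27 = 13.00.
Bearing = atan2(Δeast, Δnorth) mod 360° = 342.90° ≈ 343°.

343°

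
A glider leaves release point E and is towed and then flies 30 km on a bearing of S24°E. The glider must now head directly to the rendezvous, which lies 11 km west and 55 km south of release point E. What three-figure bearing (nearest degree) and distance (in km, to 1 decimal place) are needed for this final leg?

Leg 1 (S24°E, 30 km): east 30 sin 156° = 12.20, north 30 cos 156° = -27.41
Current position: (12.20, -27.41). Target: (-11, -55). Remaining: Δeast = -23.20, Δnorth = -27.59.
Bearing = atan2(-23.20, -27.59) mod 360° = 220.06°; distance = √((-23.20)² + (-27.59)²) = 36.052 km.

220°, 36.1 km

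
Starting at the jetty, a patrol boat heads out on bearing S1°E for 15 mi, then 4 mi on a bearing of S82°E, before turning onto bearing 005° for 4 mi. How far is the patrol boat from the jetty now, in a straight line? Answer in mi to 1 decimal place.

Leg 1 (S1°E, 15 mi): east 15 sin 179° = 0.26, north 15 cos 179° = -15.00
Leg 2 (S82°E, 4 mi): east 4 sin 98° = 3.96, north 4 cos 98° = -0.56
Leg 3 (005°, 4 mi): east 4 sin 5° = 0.35, north 4 cos 5° = 3.98
Net: 4.57 east, -11.57 north. Distance = √((4.57)² + (-11.57)²) = 12.440 mi.

12.4 mi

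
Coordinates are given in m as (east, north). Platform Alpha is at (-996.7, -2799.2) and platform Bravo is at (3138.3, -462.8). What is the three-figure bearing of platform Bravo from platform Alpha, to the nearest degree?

061°

Δeast = 3138.3 − -996.7 = 4135.00; Δnorth = -462.8 − -2799.2 = 2336.40.
Bearing = atan2(Δeast, Δnorth) mod 360° = 60.53° ≈ 061°.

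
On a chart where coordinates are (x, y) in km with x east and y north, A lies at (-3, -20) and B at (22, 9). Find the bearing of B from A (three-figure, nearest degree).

041°

Δeast = 22 − -3 = 25.00; Δnorth = 9 − -20 = 29.00.
Bearing = atan2(Δeast, Δnorth) mod 360° = 40.76° ≈ 041°.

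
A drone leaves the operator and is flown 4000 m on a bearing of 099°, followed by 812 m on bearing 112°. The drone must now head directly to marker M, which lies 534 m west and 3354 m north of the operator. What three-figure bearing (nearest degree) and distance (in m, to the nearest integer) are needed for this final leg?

Leg 1 (099°, 4000 m): east 4000 sin 99° = 3950.75, north 4000 cos 99° = -625.74
Leg 2 (112°, 812 m): east 812 sin 112° = 752.87, north 812 cos 112° = -304.18
Current position: (4703.63, -929.92). Target: (-534, 3354). Remaining: Δeast = -5237.63, Δnorth = 4283.92.
Bearing = atan2(-5237.63, 4283.92) mod 360° = 309.28°; distance = √((-5237.63)² + (4283.92)²) = 6766.438 m.

309°, 6766 m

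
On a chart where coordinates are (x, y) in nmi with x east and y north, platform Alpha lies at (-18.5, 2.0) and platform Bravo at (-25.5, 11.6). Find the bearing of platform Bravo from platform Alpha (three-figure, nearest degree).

324°

Δeast = -25.5 − -18.5 = -7.00; Δnorth = 11.6 − 2.0 = 9.60.
Bearing = atan2(Δeast, Δnorth) mod 360° = 323.90° ≈ 324°.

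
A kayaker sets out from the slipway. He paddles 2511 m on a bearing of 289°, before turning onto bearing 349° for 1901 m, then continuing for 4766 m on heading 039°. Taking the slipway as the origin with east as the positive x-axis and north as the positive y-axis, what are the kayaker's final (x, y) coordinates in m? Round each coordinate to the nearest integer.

(262, 6387)

Leg 1 (289°, 2511 m): east 2511 sin 289° = -2374.20, north 2511 cos 289° = 817.50
Leg 2 (349°, 1901 m): east 1901 sin 349° = -362.73, north 1901 cos 349° = 1866.07
Leg 3 (039°, 4766 m): east 4766 sin 39° = 2999.34, north 4766 cos 39° = 3703.88
Summing: 262.42 m east, 6387.45 m north → (262, 6387).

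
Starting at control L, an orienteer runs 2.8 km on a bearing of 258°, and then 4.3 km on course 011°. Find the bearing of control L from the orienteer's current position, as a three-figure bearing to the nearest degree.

152°

Leg 1 (258°, 2.8 km): east 2.8 sin 258° = -2.74, north 2.8 cos 258° = -0.58
Leg 2 (011°, 4.3 km): east 4.3 sin 11° = 0.82, north 4.3 cos 11° = 4.22
Net displacement: -1.92 east, 3.64 north. Direction back to start is (1.92, -3.64): bearing = atan2(1.92, -3.64) mod 360° = 152.20° ≈ 152°.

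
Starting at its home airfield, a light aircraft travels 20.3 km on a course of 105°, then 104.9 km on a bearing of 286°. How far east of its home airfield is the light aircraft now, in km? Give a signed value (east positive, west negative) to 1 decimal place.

Leg 1 (105°, 20.3 km): east 20.3 sin 105° = 19.61, north 20.3 cos 105° = -5.25
Leg 2 (286°, 104.9 km): east 104.9 sin 286° = -100.84, north 104.9 cos 286° = 28.91
Net east component: -81.23 km.

-81.2 km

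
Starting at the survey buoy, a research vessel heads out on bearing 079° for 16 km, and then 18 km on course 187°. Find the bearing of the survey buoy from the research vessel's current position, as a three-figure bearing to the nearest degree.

Leg 1 (079°, 16 km): east 16 sin 79° = 15.71, north 16 cos 79° = 3.05
Leg 2 (187°, 18 km): east 18 sin 187° = -2.19, north 18 cos 187° = -17.87
Net displacement: 13.51 east, -14.81 north. Direction back to start is (-13.51, 14.81): bearing = atan2(-13.51, 14.81) mod 360° = 317.63° ≈ 318°.

318°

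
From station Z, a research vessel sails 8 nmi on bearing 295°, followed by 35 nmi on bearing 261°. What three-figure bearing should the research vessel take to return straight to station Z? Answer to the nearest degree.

087°

Leg 1 (295°, 8 nmi): east 8 sin 295° = -7.25, north 8 cos 295° = 3.38
Leg 2 (261°, 35 nmi): east 35 sin 261° = -34.57, north 35 cos 261° = -5.48
Net displacement: -41.82 east, -2.09 north. Direction back to start is (41.82, 2.09): bearing = atan2(41.82, 2.09) mod 360° = 87.13° ≈ 087°.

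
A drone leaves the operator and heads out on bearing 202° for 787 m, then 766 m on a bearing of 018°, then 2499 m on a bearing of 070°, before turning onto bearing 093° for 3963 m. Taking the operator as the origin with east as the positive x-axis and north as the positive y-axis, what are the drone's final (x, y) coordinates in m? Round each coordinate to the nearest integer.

(6248, 646)

Leg 1 (202°, 787 m): east 787 sin 202° = -294.82, north 787 cos 202° = -729.69
Leg 2 (018°, 766 m): east 766 sin 18° = 236.71, north 766 cos 18° = 728.51
Leg 3 (070°, 2499 m): east 2499 sin 70° = 2348.29, north 2499 cos 70° = 854.71
Leg 4 (093°, 3963 m): east 3963 sin 93° = 3957.57, north 3963 cos 93° = -207.41
Summing: 6247.75 m east, 646.12 m north → (6248, 646).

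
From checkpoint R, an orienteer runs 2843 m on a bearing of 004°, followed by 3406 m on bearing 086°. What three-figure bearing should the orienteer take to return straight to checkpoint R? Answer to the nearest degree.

229°

Leg 1 (004°, 2843 m): east 2843 sin 4° = 198.32, north 2843 cos 4° = 2836.07
Leg 2 (086°, 3406 m): east 3406 sin 86° = 3397.70, north 3406 cos 86° = 237.59
Net displacement: 3596.02 east, 3073.67 north. Direction back to start is (-3596.02, -3073.67): bearing = atan2(-3596.02, -3073.67) mod 360° = 229.48° ≈ 229°.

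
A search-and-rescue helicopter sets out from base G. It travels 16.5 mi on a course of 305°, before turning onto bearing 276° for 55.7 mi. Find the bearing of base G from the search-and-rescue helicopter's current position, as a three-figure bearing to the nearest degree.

103°

Leg 1 (305°, 16.5 mi): east 16.5 sin 305° = -13.52, north 16.5 cos 305° = 9.46
Leg 2 (276°, 55.7 mi): east 55.7 sin 276° = -55.39, north 55.7 cos 276° = 5.82
Net displacement: -68.91 east, 15.29 north. Direction back to start is (68.91, -15.29): bearing = atan2(68.91, -15.29) mod 360° = 102.51° ≈ 103°.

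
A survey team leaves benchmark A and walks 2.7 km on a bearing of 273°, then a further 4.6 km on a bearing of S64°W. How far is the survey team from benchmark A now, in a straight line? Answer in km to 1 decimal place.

7.1 km

Leg 1 (273°, 2.7 km): east 2.7 sin 273° = -2.70, north 2.7 cos 273° = 0.14
Leg 2 (S64°W, 4.6 km): east 4.6 sin 244° = -4.13, north 4.6 cos 244° = -2.02
Net: -6.83 east, -1.88 north. Distance = √((-6.83)² + (-1.88)²) = 7.083 km.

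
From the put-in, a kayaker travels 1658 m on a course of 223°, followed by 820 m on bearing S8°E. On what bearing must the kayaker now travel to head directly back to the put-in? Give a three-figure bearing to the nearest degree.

027°

Leg 1 (223°, 1658 m): east 1658 sin 223° = -1130.75, north 1658 cos 223° = -1212.58
Leg 2 (S8°E, 820 m): east 820 sin 172° = 114.12, north 820 cos 172° = -812.02
Net displacement: -1016.63 east, -2024.60 north. Direction back to start is (1016.63, 2024.60): bearing = atan2(1016.63, 2024.60) mod 360° = 26.66° ≈ 027°.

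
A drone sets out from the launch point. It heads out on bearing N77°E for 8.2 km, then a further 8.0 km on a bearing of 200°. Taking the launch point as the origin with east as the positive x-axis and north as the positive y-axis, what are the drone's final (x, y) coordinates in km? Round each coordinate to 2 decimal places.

Leg 1 (N77°E, 8.2 km): east 8.2 sin 77° = 7.99, north 8.2 cos 77° = 1.84
Leg 2 (200°, 8.0 km): east 8.0 sin 200° = -2.74, north 8.0 cos 200° = -7.52
Summing: 5.25 km east, -5.67 km north → (5.25, -5.67).

(5.25, -5.67)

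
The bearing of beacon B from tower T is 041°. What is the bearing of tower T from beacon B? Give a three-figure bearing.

Back-bearing = 041° + 180° = 221°.

221°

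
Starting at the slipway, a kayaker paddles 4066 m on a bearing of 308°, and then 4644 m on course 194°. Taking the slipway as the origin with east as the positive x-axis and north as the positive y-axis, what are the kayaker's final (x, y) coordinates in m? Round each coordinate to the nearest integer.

Leg 1 (308°, 4066 m): east 4066 sin 308° = -3204.05, north 4066 cos 308° = 2503.28
Leg 2 (194°, 4644 m): east 4644 sin 194° = -1123.49, north 4644 cos 194° = -4506.05
Summing: -4327.54 m east, -2002.77 m north → (-4328, -2003).

(-4328, -2003)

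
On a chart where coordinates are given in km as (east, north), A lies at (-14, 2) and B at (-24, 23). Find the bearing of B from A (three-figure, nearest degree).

Δeast = -24 − -14 = -10.00; Δnorth = 23 − 2 = 21.00.
Bearing = atan2(Δeast, Δnorth) mod 360° = 334.54° ≈ 335°.

335°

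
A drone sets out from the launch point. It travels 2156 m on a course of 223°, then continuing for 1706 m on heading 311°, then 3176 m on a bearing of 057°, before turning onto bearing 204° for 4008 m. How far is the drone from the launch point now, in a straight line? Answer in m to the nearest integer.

Leg 1 (223°, 2156 m): east 2156 sin 223° = -1470.39, north 2156 cos 223° = -1576.80
Leg 2 (311°, 1706 m): east 1706 sin 311° = -1287.53, north 1706 cos 311° = 1119.24
Leg 3 (057°, 3176 m): east 3176 sin 57° = 2663.62, north 3176 cos 57° = 1729.77
Leg 4 (204°, 4008 m): east 4008 sin 204° = -1630.20, north 4008 cos 204° = -3661.49
Net: -1724.51 east, -2389.28 north. Distance = √((-1724.51)² + (-2389.28)²) = 2946.620 m.

2947 m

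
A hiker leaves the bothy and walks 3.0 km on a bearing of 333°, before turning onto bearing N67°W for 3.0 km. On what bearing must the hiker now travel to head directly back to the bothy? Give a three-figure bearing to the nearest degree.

133°

Leg 1 (333°, 3.0 km): east 3.0 sin 333° = -1.36, north 3.0 cos 333° = 2.67
Leg 2 (N67°W, 3.0 km): east 3.0 sin 293° = -2.76, north 3.0 cos 293° = 1.17
Net displacement: -4.12 east, 3.85 north. Direction back to start is (4.12, -3.85): bearing = atan2(4.12, -3.85) mod 360° = 133.00° ≈ 133°.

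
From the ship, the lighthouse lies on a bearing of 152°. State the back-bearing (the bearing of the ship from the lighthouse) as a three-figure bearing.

Back-bearing = 152° + 180° = 332°.

332°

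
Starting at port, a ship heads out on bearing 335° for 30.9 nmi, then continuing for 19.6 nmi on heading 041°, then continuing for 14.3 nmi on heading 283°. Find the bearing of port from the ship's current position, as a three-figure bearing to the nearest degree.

163°

Leg 1 (335°, 30.9 nmi): east 30.9 sin 335° = -13.06, north 30.9 cos 335° = 28.00
Leg 2 (041°, 19.6 nmi): east 19.6 sin 41° = 12.86, north 19.6 cos 41° = 14.79
Leg 3 (283°, 14.3 nmi): east 14.3 sin 283° = -13.93, north 14.3 cos 283° = 3.22
Net displacement: -14.13 east, 46.01 north. Direction back to start is (14.13, -46.01): bearing = atan2(14.13, -46.01) mod 360° = 162.93° ≈ 163°.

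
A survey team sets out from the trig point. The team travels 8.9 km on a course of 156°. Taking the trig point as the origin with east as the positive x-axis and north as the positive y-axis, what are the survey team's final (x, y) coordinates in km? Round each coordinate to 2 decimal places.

(3.62, -8.13)

Leg 1 (156°, 8.9 km): east 8.9 sin 156° = 3.62, north 8.9 cos 156° = -8.13
Summing: 3.62 km east, -8.13 km north → (3.62, -8.13).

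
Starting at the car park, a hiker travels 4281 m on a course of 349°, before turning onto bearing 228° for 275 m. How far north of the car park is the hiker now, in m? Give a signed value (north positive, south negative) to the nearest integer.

4018 m

Leg 1 (349°, 4281 m): east 4281 sin 349° = -816.85, north 4281 cos 349° = 4202.35
Leg 2 (228°, 275 m): east 275 sin 228° = -204.36, north 275 cos 228° = -184.01
Net north component: 4018.34 m.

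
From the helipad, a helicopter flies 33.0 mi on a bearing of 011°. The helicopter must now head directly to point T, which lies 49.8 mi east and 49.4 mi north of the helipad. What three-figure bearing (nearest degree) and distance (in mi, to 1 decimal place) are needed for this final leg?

Leg 1 (011°, 33.0 mi): east 33.0 sin 11° = 6.30, north 33.0 cos 11° = 32.39
Current position: (6.30, 32.39). Target: (49.8, 49.4). Remaining: Δeast = 43.50, Δnorth = 17.01.
Bearing = atan2(43.50, 17.01) mod 360° = 68.65°; distance = √((43.50)² + (17.01)²) = 46.709 mi.

069°, 46.7 mi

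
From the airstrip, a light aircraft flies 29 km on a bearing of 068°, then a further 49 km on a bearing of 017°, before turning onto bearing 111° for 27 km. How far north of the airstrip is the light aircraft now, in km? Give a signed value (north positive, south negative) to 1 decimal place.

Leg 1 (068°, 29 km): east 29 sin 68° = 26.89, north 29 cos 68° = 10.86
Leg 2 (017°, 49 km): east 49 sin 17° = 14.33, north 49 cos 17° = 46.86
Leg 3 (111°, 27 km): east 27 sin 111° = 25.21, north 27 cos 111° = -9.68
Net north component: 48.05 km.

48.0 km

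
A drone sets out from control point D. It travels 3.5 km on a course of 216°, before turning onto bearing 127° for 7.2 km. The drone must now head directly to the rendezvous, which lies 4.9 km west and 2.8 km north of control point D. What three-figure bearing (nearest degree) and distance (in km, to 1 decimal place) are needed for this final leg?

319°, 13.2 km

Leg 1 (216°, 3.5 km): east 3.5 sin 216° = -2.06, north 3.5 cos 216° = -2.83
Leg 2 (127°, 7.2 km): east 7.2 sin 127° = 5.75, north 7.2 cos 127° = -4.33
Current position: (3.69, -7.16). Target: (-4.9, 2.8). Remaining: Δeast = -8.59, Δnorth = 9.96.
Bearing = atan2(-8.59, 9.96) mod 360° = 319.23°; distance = √((-8.59)² + (9.96)²) = 13.158 km.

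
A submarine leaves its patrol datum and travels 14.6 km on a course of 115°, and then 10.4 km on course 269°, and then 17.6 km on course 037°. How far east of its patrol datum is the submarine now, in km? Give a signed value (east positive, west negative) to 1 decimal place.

13.4 km

Leg 1 (115°, 14.6 km): east 14.6 sin 115° = 13.23, north 14.6 cos 115° = -6.17
Leg 2 (269°, 10.4 km): east 10.4 sin 269° = -10.40, north 10.4 cos 269° = -0.18
Leg 3 (037°, 17.6 km): east 17.6 sin 37° = 10.59, north 17.6 cos 37° = 14.06
Net east component: 13.43 km.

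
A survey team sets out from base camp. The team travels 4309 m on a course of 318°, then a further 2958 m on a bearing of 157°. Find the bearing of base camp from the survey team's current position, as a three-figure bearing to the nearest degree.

Leg 1 (318°, 4309 m): east 4309 sin 318° = -2883.28, north 4309 cos 318° = 3202.21
Leg 2 (157°, 2958 m): east 2958 sin 157° = 1155.78, north 2958 cos 157° = -2722.85
Net displacement: -1727.50 east, 479.36 north. Direction back to start is (1727.50, -479.36): bearing = atan2(1727.50, -479.36) mod 360° = 105.51° ≈ 106°.

106°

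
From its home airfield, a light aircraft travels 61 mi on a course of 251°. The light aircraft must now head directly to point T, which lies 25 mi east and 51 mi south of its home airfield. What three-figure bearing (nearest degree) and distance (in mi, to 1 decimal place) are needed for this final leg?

Leg 1 (251°, 61 mi): east 61 sin 251° = -57.68, north 61 cos 251° = -19.86
Current position: (-57.68, -19.86). Target: (25, -51). Remaining: Δeast = 82.68, Δnorth = -31.14.
Bearing = atan2(82.68, -31.14) mod 360° = 110.64°; distance = √((82.68)² + (-31.14)²) = 88.347 mi.

111°, 88.3 mi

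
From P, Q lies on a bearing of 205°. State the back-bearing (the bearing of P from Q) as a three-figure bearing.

Back-bearing = 205° − 180° = 025°.

025°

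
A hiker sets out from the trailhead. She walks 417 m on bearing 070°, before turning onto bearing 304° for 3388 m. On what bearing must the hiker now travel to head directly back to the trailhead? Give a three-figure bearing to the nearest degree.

Leg 1 (070°, 417 m): east 417 sin 70° = 391.85, north 417 cos 70° = 142.62
Leg 2 (304°, 3388 m): east 3388 sin 304° = -2808.78, north 3388 cos 304° = 1894.55
Net displacement: -2416.93 east, 2037.17 north. Direction back to start is (2416.93, -2037.17): bearing = atan2(2416.93, -2037.17) mod 360° = 130.13° ≈ 130°.

130°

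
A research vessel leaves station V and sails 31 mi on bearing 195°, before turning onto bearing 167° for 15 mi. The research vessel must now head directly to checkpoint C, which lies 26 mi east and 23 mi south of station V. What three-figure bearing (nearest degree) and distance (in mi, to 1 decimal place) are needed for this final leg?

055°, 37.5 mi

Leg 1 (195°, 31 mi): east 31 sin 195° = -8.02, north 31 cos 195° = -29.94
Leg 2 (167°, 15 mi): east 15 sin 167° = 3.37, north 15 cos 167° = -14.62
Current position: (-4.65, -44.56). Target: (26, -23). Remaining: Δeast = 30.65, Δnorth = 21.56.
Bearing = atan2(30.65, 21.56) mod 360° = 54.88°; distance = √((30.65)² + (21.56)²) = 37.472 mi.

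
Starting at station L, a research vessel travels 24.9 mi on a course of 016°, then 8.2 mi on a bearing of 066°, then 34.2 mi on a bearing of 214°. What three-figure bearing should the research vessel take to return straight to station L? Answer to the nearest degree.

Leg 1 (016°, 24.9 mi): east 24.9 sin 16° = 6.86, north 24.9 cos 16° = 23.94
Leg 2 (066°, 8.2 mi): east 8.2 sin 66° = 7.49, north 8.2 cos 66° = 3.34
Leg 3 (214°, 34.2 mi): east 34.2 sin 214° = -19.12, north 34.2 cos 214° = -28.35
Net displacement: -4.77 east, -1.08 north. Direction back to start is (4.77, 1.08): bearing = atan2(4.77, 1.08) mod 360° = 77.21° ≈ 077°.

077°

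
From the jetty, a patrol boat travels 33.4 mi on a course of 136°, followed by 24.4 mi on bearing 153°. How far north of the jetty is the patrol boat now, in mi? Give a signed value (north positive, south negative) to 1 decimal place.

Leg 1 (136°, 33.4 mi): east 33.4 sin 136° = 23.20, north 33.4 cos 136° = -24.03
Leg 2 (153°, 24.4 mi): east 24.4 sin 153° = 11.08, north 24.4 cos 153° = -21.74
Net north component: -45.77 mi.

-45.8 mi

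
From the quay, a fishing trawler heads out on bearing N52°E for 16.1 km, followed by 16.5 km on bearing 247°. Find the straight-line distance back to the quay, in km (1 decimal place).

4.3 km

Leg 1 (N52°E, 16.1 km): east 16.1 sin 52° = 12.69, north 16.1 cos 52° = 9.91
Leg 2 (247°, 16.5 km): east 16.5 sin 247° = -15.19, north 16.5 cos 247° = -6.45
Net: -2.50 east, 3.47 north. Distance = √((-2.50)² + (3.47)²) = 4.274 km.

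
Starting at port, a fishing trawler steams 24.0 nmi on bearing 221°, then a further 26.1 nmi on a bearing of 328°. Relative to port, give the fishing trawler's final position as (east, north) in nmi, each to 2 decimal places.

Leg 1 (221°, 24.0 nmi): east 24.0 sin 221° = -15.75, north 24.0 cos 221° = -18.11
Leg 2 (328°, 26.1 nmi): east 26.1 sin 328° = -13.83, north 26.1 cos 328° = 22.13
Summing: -29.58 nmi east, 4.02 nmi north → (-29.58, 4.02).

(-29.58, 4.02)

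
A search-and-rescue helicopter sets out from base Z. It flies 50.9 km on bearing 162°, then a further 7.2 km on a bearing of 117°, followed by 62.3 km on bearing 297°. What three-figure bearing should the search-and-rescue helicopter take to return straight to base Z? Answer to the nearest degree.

Leg 1 (162°, 50.9 km): east 50.9 sin 162° = 15.73, north 50.9 cos 162° = -48.41
Leg 2 (117°, 7.2 km): east 7.2 sin 117° = 6.42, north 7.2 cos 117° = -3.27
Leg 3 (297°, 62.3 km): east 62.3 sin 297° = -55.51, north 62.3 cos 297° = 28.28
Net displacement: -33.37 east, -23.39 north. Direction back to start is (33.37, 23.39): bearing = atan2(33.37, 23.39) mod 360° = 54.96° ≈ 055°.

055°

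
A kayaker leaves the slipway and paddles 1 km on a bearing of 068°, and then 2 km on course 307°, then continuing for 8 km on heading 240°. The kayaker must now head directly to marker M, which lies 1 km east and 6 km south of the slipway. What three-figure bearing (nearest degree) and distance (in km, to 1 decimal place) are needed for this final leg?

113°, 9.3 km

Leg 1 (068°, 1 km): east 1 sin 68° = 0.93, north 1 cos 68° = 0.37
Leg 2 (307°, 2 km): east 2 sin 307° = -1.60, north 2 cos 307° = 1.20
Leg 3 (240°, 8 km): east 8 sin 240° = -6.93, north 8 cos 240° = -4.00
Current position: (-7.60, -2.42). Target: (1, -6). Remaining: Δeast = 8.60, Δnorth = -3.58.
Bearing = atan2(8.60, -3.58) mod 360° = 112.59°; distance = √((8.60)² + (-3.58)²) = 9.313 km.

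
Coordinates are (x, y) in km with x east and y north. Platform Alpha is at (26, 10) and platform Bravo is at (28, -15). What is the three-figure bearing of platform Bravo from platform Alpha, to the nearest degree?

175°

Δeast = 28 − 26 = 2.00; Δnorth = -15 − 10 = -25.00.
Bearing = atan2(Δeast, Δnorth) mod 360° = 175.43° ≈ 175°.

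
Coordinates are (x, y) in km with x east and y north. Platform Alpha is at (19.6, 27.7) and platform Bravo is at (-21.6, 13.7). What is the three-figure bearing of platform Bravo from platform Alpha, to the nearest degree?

251°

Δeast = -21.6 − 19.6 = -41.20; Δnorth = 13.7 − 27.7 = -14.00.
Bearing = atan2(Δeast, Δnorth) mod 360° = 251.23° ≈ 251°.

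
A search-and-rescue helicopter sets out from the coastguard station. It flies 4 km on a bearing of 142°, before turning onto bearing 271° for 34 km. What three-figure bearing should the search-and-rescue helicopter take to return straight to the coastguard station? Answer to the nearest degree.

085°

Leg 1 (142°, 4 km): east 4 sin 142° = 2.46, north 4 cos 142° = -3.15
Leg 2 (271°, 34 km): east 34 sin 271° = -33.99, north 34 cos 271° = 0.59
Net displacement: -31.53 east, -2.56 north. Direction back to start is (31.53, 2.56): bearing = atan2(31.53, 2.56) mod 360° = 85.36° ≈ 085°.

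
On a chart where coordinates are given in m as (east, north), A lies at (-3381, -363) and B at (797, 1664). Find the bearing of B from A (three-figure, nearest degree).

064°

Δeast = 797 − -3381 = 4178.00; Δnorth = 1664 − -363 = 2027.00.
Bearing = atan2(Δeast, Δnorth) mod 360° = 64.12° ≈ 064°.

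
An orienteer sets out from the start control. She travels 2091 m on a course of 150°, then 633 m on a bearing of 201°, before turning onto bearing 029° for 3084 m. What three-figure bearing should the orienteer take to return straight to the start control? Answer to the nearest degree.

263°

Leg 1 (150°, 2091 m): east 2091 sin 150° = 1045.50, north 2091 cos 150° = -1810.86
Leg 2 (201°, 633 m): east 633 sin 201° = -226.85, north 633 cos 201° = -590.96
Leg 3 (029°, 3084 m): east 3084 sin 29° = 1495.15, north 3084 cos 29° = 2697.33
Net displacement: 2313.81 east, 295.51 north. Direction back to start is (-2313.81, -295.51): bearing = atan2(-2313.81, -295.51) mod 360° = 262.72° ≈ 263°.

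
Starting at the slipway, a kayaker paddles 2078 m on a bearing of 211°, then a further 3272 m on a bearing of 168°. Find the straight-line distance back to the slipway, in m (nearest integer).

4997 m

Leg 1 (211°, 2078 m): east 2078 sin 211° = -1070.25, north 2078 cos 211° = -1781.19
Leg 2 (168°, 3272 m): east 3272 sin 168° = 680.29, north 3272 cos 168° = -3200.50
Net: -389.96 east, -4981.69 north. Distance = √((-389.96)² + (-4981.69)²) = 4996.932 m.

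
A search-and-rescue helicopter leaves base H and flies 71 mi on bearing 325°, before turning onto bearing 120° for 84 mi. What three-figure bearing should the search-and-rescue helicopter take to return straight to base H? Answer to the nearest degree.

Leg 1 (325°, 71 mi): east 71 sin 325° = -40.72, north 71 cos 325° = 58.16
Leg 2 (120°, 84 mi): east 84 sin 120° = 72.75, north 84 cos 120° = -42.00
Net displacement: 32.02 east, 16.16 north. Direction back to start is (-32.02, -16.16): bearing = atan2(-32.02, -16.16) mod 360° = 243.22° ≈ 243°.

243°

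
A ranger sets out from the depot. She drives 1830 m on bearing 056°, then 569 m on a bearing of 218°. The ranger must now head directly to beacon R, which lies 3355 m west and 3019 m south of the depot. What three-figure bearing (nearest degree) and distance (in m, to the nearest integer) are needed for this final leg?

232°, 5776 m

Leg 1 (056°, 1830 m): east 1830 sin 56° = 1517.14, north 1830 cos 56° = 1023.32
Leg 2 (218°, 569 m): east 569 sin 218° = -350.31, north 569 cos 218° = -448.38
Current position: (1166.83, 574.94). Target: (-3355, -3019). Remaining: Δeast = -4521.83, Δnorth = -3593.94.
Bearing = atan2(-4521.83, -3593.94) mod 360° = 231.52°; distance = √((-4521.83)² + (-3593.94)²) = 5776.103 m.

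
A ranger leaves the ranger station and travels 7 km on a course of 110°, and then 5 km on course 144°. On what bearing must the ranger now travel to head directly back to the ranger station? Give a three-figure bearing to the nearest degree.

304°

Leg 1 (110°, 7 km): east 7 sin 110° = 6.58, north 7 cos 110° = -2.39
Leg 2 (144°, 5 km): east 5 sin 144° = 2.94, north 5 cos 144° = -4.05
Net displacement: 9.52 east, -6.44 north. Direction back to start is (-9.52, 6.44): bearing = atan2(-9.52, 6.44) mod 360° = 304.08° ≈ 304°.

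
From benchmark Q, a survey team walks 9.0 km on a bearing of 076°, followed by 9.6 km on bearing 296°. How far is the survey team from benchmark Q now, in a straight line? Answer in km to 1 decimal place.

6.4 km

Leg 1 (076°, 9.0 km): east 9.0 sin 76° = 8.73, north 9.0 cos 76° = 2.18
Leg 2 (296°, 9.6 km): east 9.6 sin 296° = -8.63, north 9.6 cos 296° = 4.21
Net: 0.10 east, 6.39 north. Distance = √((0.10)² + (6.39)²) = 6.387 km.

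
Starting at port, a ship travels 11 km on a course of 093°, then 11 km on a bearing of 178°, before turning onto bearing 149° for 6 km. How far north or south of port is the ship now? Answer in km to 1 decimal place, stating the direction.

16.7 km south

Leg 1 (093°, 11 km): east 11 sin 93° = 10.98, north 11 cos 93° = -0.58
Leg 2 (178°, 11 km): east 11 sin 178° = 0.38, north 11 cos 178° = -10.99
Leg 3 (149°, 6 km): east 6 sin 149° = 3.09, north 6 cos 149° = -5.14
Net north component: -16.71 km.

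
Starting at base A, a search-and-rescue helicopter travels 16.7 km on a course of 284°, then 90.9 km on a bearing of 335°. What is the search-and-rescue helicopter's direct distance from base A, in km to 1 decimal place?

102.2 km

Leg 1 (284°, 16.7 km): east 16.7 sin 284° = -16.20, north 16.7 cos 284° = 4.04
Leg 2 (335°, 90.9 km): east 90.9 sin 335° = -38.42, north 90.9 cos 335° = 82.38
Net: -54.62 east, 86.42 north. Distance = √((-54.62)² + (86.42)²) = 102.237 km.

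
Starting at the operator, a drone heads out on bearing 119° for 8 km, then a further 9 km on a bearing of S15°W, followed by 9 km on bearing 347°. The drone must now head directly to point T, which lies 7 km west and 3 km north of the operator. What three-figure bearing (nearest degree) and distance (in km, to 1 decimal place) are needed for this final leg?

305°, 11.8 km

Leg 1 (119°, 8 km): east 8 sin 119° = 7.00, north 8 cos 119° = -3.88
Leg 2 (S15°W, 9 km): east 9 sin 195° = -2.33, north 9 cos 195° = -8.69
Leg 3 (347°, 9 km): east 9 sin 347° = -2.02, north 9 cos 347° = 8.77
Current position: (2.64, -3.80). Target: (-7, 3). Remaining: Δeast = -9.64, Δnorth = 6.80.
Bearing = atan2(-9.64, 6.80) mod 360° = 305.20°; distance = √((-9.64)² + (6.80)²) = 11.801 km.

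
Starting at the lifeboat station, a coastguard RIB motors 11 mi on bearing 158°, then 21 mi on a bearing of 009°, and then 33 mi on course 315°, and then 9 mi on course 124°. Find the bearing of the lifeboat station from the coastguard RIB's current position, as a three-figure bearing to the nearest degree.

164°

Leg 1 (158°, 11 mi): east 11 sin 158° = 4.12, north 11 cos 158° = -10.20
Leg 2 (009°, 21 mi): east 21 sin 9° = 3.29, north 21 cos 9° = 20.74
Leg 3 (315°, 33 mi): east 33 sin 315° = -23.33, north 33 cos 315° = 23.33
Leg 4 (124°, 9 mi): east 9 sin 124° = 7.46, north 9 cos 124° = -5.03
Net displacement: -8.47 east, 28.84 north. Direction back to start is (8.47, -28.84): bearing = atan2(8.47, -28.84) mod 360° = 163.64° ≈ 164°.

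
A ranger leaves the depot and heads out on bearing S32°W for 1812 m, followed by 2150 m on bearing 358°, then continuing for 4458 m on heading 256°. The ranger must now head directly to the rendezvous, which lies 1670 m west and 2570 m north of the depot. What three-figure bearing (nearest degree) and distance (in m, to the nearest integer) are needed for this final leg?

Leg 1 (S32°W, 1812 m): east 1812 sin 212° = -960.21, north 1812 cos 212° = -1536.66
Leg 2 (358°, 2150 m): east 2150 sin 358° = -75.03, north 2150 cos 358° = 2148.69
Leg 3 (256°, 4458 m): east 4458 sin 256° = -4325.58, north 4458 cos 256° = -1078.49
Current position: (-5360.83, -466.46). Target: (-1670, 2570). Remaining: Δeast = 3690.83, Δnorth = 3036.46.
Bearing = atan2(3690.83, 3036.46) mod 360° = 50.56°; distance = √((3690.83)² + (3036.46)²) = 4779.361 m.

051°, 4779 m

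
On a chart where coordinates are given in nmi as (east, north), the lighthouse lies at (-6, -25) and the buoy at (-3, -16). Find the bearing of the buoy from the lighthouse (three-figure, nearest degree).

018°

Δeast = -3 − -6 = 3.00; Δnorth = -16 − -25 = 9.00.
Bearing = atan2(Δeast, Δnorth) mod 360° = 18.43° ≈ 018°.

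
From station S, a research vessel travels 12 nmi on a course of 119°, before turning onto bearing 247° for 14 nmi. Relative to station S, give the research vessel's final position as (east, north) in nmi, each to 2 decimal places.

(-2.39, -11.29)

Leg 1 (119°, 12 nmi): east 12 sin 119° = 10.50, north 12 cos 119° = -5.82
Leg 2 (247°, 14 nmi): east 14 sin 247° = -12.89, north 14 cos 247° = -5.47
Summing: -2.39 nmi east, -11.29 nmi north → (-2.39, -11.29).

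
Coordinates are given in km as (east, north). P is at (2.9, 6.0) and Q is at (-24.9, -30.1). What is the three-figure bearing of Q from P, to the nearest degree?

Δeast = -24.9 − 2.9 = -27.80; Δnorth = -30.1 − 6.0 = -36.10.
Bearing = atan2(Δeast, Δnorth) mod 360° = 217.60° ≈ 218°.

218°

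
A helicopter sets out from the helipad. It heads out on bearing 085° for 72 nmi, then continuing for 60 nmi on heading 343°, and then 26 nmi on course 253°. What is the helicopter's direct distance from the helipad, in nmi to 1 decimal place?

63.3 nmi

Leg 1 (085°, 72 nmi): east 72 sin 85° = 71.73, north 72 cos 85° = 6.28
Leg 2 (343°, 60 nmi): east 60 sin 343° = -17.54, north 60 cos 343° = 57.38
Leg 3 (253°, 26 nmi): east 26 sin 253° = -24.86, north 26 cos 253° = -7.60
Net: 29.32 east, 56.05 north. Distance = √((29.32)² + (56.05)²) = 63.257 nmi.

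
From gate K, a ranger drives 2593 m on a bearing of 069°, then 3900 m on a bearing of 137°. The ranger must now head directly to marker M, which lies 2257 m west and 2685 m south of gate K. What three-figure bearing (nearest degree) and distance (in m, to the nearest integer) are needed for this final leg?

264°, 7377 m

Leg 1 (069°, 2593 m): east 2593 sin 69° = 2420.77, north 2593 cos 69° = 929.25
Leg 2 (137°, 3900 m): east 3900 sin 137° = 2659.79, north 3900 cos 137° = -2852.28
Current position: (5080.57, -1923.03). Target: (-2257, -2685). Remaining: Δeast = -7337.57, Δnorth = -761.97.
Bearing = atan2(-7337.57, -761.97) mod 360° = 264.07°; distance = √((-7337.57)² + (-761.97)²) = 7377.025 m.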